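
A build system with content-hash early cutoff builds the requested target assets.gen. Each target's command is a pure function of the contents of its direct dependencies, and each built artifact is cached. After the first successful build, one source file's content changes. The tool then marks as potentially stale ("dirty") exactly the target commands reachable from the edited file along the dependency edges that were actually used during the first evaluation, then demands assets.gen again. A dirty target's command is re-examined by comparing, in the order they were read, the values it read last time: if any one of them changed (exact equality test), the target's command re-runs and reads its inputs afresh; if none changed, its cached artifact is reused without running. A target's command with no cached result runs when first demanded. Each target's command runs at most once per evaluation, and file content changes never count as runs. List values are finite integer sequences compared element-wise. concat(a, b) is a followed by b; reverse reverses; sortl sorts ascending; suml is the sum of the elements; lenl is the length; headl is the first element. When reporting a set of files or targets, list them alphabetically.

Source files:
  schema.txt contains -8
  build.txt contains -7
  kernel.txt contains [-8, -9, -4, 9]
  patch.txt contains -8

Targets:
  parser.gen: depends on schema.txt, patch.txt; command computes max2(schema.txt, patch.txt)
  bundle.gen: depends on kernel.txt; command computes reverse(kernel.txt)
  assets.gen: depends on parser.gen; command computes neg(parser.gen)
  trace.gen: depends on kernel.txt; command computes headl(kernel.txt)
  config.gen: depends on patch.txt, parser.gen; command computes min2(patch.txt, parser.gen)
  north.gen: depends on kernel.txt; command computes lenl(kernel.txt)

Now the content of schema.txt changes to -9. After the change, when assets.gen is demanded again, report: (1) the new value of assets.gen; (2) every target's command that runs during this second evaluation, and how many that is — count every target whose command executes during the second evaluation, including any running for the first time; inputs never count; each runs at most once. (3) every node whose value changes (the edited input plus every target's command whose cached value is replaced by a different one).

First evaluation (everything demanded from the output):
  parser.gen = max2(-8, -8) = -8
  assets.gen = neg(-8) = 8

Propagation after the edit:
  parser.gen: runs — schema.txt -8->-9; result -8 (same value as before).
  assets.gen: checked — values it read are unchanged (parser.gen unchanged); reused cached 8 without running.

Key observation: the change is absorbed at parser.gen — it re-runs but produces the same value, and the output's value is unchanged.

New value of assets.gen: 8.
Target commands that run: parser.gen — 1 in total.
Values that change: schema.txt.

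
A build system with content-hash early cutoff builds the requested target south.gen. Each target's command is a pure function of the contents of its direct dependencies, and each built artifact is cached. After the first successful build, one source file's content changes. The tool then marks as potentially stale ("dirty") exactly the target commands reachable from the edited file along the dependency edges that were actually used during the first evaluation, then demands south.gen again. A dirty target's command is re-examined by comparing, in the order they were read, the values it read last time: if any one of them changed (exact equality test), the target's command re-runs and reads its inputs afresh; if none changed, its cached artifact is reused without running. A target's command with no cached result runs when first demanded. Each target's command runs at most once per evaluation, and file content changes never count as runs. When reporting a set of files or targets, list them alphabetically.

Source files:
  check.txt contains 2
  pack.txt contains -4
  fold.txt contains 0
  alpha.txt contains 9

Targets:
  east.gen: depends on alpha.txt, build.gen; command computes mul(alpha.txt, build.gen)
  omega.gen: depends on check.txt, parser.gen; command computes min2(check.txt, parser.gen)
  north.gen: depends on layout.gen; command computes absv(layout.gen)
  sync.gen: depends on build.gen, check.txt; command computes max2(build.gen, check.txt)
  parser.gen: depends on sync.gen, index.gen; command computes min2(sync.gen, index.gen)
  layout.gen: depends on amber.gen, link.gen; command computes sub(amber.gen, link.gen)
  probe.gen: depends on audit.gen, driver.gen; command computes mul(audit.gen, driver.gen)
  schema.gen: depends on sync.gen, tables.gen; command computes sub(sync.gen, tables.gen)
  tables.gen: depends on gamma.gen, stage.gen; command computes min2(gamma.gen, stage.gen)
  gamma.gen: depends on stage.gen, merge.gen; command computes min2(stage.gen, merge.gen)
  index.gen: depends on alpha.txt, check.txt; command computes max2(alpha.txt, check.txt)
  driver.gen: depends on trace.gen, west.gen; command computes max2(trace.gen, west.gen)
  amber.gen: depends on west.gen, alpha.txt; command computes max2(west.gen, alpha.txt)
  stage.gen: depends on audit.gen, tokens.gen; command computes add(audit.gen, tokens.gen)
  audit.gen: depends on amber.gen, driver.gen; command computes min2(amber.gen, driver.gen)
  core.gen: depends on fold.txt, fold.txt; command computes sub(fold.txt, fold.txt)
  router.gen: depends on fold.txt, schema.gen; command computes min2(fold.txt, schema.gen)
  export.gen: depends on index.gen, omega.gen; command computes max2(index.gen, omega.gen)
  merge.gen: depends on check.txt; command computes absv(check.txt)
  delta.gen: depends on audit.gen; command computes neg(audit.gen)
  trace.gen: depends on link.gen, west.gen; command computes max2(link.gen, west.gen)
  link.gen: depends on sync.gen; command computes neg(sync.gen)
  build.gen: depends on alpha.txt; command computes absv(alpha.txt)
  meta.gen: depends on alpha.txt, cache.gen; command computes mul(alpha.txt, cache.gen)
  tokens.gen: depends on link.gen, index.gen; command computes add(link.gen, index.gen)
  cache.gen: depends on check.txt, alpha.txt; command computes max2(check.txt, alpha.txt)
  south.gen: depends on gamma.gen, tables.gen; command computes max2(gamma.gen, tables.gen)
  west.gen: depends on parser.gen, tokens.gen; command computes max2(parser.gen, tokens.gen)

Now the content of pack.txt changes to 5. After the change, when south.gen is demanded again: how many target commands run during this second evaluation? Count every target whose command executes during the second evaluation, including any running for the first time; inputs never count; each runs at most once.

Target commands that run: none — 0 in total.
Key observation: pack.txt is never demanded by the output, so the edit triggers no recomputation at all.

First evaluation (everything demanded from the output):
  build.gen = absv(9) = 9
  index.gen = max2(9, 2) = 9
  merge.gen = absv(2) = 2
  sync.gen = max2(9, 2) = 9
  link.gen = neg(9) = -9
  parser.gen = min2(9, 9) = 9
  tokens.gen = add(-9, 9) = 0
  west.gen = max2(9, 0) = 9
  amber.gen = max2(9, 9) = 9
  trace.gen = max2(-9, 9) = 9
  driver.gen = max2(9, 9) = 9
  audit.gen = min2(9, 9) = 9
  stage.gen = add(9, 0) = 9
  gamma.gen = min2(9, 2) = 2
  tables.gen = min2(2, 9) = 2
  south.gen = max2(2, 2) = 2

Propagation after the edit:
  pack.txt feeds no computation that the output demands — nothing is marked dirty and nothing runs.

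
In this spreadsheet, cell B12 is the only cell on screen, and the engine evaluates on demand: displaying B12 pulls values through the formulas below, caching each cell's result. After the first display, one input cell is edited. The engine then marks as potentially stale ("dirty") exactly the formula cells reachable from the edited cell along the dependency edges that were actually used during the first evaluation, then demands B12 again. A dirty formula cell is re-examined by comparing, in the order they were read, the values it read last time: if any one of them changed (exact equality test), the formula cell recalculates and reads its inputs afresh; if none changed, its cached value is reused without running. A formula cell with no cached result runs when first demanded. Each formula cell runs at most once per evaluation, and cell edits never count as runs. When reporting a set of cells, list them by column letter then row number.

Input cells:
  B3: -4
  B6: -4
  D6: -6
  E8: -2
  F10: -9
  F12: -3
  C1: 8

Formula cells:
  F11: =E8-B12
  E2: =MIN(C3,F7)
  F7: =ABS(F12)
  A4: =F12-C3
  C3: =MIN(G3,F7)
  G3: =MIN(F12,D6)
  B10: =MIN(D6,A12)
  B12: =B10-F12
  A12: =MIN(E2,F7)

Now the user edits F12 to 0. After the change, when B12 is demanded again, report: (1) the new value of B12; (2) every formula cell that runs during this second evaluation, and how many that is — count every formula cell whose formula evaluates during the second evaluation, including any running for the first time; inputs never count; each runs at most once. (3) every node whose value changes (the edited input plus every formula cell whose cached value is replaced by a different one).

Initial pass — values computed on the first demand:
  F7 = ABS(-3) = 3
  G3 = MIN(-3, -6) = -6
  C3 = MIN(-6, 3) = -6
  E2 = MIN(-6, 3) = -6
  A12 = MIN(-6, 3) = -6
  B10 = MIN(-6, -6) = -6
  B12 = -6 - -3 = -3

Second demand — change propagation:
  F7: re-runs because F12 -3->0; new result 0.
  G3: re-runs because F12 -3->0; new result -6 (unchanged).
  C3: re-runs because F7 3->0; new result -6 (unchanged).
  E2: re-runs because F7 3->0; new result -6 (unchanged).
  A12: re-runs because F7 3->0; new result -6 (unchanged).
  B10: re-examined; everything it read last time is the same (D6 unchanged, A12 unchanged) — cache -6 kept, no run.
  B12: re-runs because F12 -3->0; new result -6.

The important point: at B10 every value read last time is unchanged, so the dirty flag clears without a run.

B12 now evaluates to -6.
Run set: A12, B12, C3, E2, F7, G3 (6 run).
Changed values: B12, F7, F12.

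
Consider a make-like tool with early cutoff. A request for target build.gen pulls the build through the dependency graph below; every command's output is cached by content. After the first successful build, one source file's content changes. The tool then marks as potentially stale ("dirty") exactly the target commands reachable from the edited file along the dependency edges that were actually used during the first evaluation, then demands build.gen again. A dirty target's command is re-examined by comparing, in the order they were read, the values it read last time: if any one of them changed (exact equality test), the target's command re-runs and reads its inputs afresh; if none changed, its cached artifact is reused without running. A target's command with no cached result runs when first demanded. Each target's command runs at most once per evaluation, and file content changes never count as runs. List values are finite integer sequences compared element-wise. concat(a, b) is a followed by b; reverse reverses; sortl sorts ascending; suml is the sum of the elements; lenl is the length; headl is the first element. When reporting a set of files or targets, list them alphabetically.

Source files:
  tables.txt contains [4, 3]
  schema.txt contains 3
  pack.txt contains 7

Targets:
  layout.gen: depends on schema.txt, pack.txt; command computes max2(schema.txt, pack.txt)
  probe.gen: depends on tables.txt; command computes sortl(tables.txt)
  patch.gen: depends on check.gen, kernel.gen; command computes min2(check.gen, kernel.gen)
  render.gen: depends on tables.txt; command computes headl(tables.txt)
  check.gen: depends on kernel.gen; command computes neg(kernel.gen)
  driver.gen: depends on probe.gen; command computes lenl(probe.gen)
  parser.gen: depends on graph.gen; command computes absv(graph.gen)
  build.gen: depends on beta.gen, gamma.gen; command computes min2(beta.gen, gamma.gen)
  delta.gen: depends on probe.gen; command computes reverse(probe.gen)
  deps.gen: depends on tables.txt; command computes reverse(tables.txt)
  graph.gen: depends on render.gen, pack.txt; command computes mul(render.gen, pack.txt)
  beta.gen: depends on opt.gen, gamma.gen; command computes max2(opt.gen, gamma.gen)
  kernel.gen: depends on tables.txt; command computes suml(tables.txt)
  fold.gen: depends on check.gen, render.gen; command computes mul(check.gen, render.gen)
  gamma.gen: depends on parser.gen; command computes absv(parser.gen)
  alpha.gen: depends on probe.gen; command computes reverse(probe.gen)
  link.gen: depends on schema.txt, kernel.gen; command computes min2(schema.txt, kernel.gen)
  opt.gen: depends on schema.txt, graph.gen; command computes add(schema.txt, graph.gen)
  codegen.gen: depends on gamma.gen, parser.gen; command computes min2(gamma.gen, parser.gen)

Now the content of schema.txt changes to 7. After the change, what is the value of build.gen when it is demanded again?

First demand of the output computes:
  render.gen = headl([4, 3]) = 4
  graph.gen = mul(4, 7) = 28
  opt.gen = add(3, 28) = 31
  parser.gen = absv(28) = 28
  gamma.gen = absv(28) = 28
  beta.gen = max2(31, 28) = 31
  build.gen = min2(31, 28) = 28

After the edit, cleaning proceeds:
  opt.gen: a read changed (schema.txt 3->7) — executes, giving 35.
  beta.gen: a read changed (opt.gen 31->35) — executes, giving 35.
  build.gen: a read changed (beta.gen 31->35) — executes, giving 28 — identical to its old value.

Demanding build.gen again yields 28.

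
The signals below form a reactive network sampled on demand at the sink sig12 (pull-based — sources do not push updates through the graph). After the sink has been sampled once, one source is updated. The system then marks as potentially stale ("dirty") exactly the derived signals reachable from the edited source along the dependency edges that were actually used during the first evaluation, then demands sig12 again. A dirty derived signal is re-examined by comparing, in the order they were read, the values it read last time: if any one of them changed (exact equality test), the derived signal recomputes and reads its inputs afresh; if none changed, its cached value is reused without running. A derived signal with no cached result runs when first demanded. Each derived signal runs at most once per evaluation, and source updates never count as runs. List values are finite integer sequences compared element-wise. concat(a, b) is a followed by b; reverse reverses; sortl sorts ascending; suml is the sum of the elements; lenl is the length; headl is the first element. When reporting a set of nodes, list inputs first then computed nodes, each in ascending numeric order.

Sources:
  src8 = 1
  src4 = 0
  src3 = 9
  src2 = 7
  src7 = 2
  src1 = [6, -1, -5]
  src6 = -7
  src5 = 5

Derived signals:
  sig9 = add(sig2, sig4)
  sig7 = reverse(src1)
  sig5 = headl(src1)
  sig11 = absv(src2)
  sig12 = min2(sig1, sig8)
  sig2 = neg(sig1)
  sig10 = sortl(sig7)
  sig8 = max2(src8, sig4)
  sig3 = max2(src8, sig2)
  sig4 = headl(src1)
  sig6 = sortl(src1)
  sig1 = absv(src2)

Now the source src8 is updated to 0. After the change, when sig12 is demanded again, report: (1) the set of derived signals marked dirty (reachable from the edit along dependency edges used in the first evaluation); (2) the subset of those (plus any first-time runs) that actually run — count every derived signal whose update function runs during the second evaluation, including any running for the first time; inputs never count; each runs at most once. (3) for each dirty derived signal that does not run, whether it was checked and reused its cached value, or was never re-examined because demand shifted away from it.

Initial pass — values computed on the first demand:
  sig1 = absv(7) = 7
  sig4 = headl([6, -1, -5]) = 6
  sig8 = max2(1, 6) = 6
  sig12 = min2(7, 6) = 6

Second demand — change propagation:
  sig8: re-runs because src8 1->0; new result 6 (unchanged).
  sig12: re-examined; everything it read last time is the same (sig1 unchanged, sig8 unchanged) — cache 6 kept, no run.

The important point: sig8 recomputes to an identical value, and the output ends up unchanged.

Dirty set: sig8, sig12.
Run set: sig8 (1 run).
Re-examined without running (cache reused): sig12.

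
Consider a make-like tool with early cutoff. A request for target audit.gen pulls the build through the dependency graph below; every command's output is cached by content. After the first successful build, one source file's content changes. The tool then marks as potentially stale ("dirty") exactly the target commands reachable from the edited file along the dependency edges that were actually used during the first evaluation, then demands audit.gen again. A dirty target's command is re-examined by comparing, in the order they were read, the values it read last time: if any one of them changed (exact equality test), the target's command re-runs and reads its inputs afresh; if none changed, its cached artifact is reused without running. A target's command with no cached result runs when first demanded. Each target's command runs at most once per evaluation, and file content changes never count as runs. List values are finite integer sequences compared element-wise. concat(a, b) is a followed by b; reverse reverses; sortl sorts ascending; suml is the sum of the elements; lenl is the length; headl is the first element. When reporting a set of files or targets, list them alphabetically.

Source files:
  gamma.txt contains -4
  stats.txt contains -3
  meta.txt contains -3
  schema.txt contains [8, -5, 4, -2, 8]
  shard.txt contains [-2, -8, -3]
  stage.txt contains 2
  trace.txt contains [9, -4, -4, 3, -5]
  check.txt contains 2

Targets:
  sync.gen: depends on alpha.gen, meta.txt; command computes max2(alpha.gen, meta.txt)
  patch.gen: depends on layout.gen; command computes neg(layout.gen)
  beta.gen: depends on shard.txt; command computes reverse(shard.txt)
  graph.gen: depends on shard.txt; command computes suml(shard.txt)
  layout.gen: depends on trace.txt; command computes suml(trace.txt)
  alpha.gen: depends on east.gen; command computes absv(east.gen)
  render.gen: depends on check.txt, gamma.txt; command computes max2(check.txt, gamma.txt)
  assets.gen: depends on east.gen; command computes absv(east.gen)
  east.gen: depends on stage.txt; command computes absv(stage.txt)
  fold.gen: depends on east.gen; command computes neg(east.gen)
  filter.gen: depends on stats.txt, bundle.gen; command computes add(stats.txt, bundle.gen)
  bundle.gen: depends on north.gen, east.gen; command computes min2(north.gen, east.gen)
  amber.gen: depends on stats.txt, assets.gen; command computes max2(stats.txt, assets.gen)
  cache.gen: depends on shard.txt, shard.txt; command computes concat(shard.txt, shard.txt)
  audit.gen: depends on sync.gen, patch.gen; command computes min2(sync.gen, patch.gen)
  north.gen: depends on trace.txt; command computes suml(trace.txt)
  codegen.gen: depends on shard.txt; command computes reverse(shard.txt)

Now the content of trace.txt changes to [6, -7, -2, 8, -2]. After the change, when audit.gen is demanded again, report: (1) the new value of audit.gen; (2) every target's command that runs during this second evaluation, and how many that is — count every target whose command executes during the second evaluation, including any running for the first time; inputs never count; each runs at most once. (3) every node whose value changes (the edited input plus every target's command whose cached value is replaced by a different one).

First demand of the output computes:
  east.gen = absv(2) = 2
  alpha.gen = absv(2) = 2
  layout.gen = suml([9, -4, -4, 3, -5]) = -1
  patch.gen = neg(-1) = 1
  sync.gen = max2(2, -3) = 2
  audit.gen = min2(2, 1) = 1

After the edit, cleaning proceeds:
  layout.gen: a read changed (trace.txt [9, -4, -4, 3, -5]->[6, -7, -2, 8, -2]) — executes, giving 3.
  patch.gen: a read changed (layout.gen -1->3) — executes, giving -3.
  audit.gen: a read changed (patch.gen 1->-3) — executes, giving -3.

Demanding audit.gen again yields -3.
3 target commands run: audit.gen, layout.gen, patch.gen.
The nodes whose values change: audit.gen, layout.gen, patch.gen, trace.txt.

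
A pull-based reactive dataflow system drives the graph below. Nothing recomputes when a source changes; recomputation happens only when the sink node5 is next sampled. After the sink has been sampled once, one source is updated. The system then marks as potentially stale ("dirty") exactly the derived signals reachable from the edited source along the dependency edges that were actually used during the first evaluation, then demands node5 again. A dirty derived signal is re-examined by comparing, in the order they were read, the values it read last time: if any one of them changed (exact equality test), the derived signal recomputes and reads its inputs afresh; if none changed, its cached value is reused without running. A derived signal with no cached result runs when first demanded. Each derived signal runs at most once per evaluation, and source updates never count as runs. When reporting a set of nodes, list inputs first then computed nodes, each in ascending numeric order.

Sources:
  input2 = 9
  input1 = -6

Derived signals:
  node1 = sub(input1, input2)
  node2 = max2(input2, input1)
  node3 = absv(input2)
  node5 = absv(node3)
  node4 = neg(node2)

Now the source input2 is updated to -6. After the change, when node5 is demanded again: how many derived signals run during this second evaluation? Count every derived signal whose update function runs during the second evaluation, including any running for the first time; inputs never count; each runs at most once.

First evaluation (everything demanded from the output):
  node3 = absv(9) = 9
  node5 = absv(9) = 9

Propagation after the edit:
  node3: runs — input2 9->-6; result 6.
  node5: runs — node3 9->6; result 6.

Derived signals that run: node3, node5 — 2 in total.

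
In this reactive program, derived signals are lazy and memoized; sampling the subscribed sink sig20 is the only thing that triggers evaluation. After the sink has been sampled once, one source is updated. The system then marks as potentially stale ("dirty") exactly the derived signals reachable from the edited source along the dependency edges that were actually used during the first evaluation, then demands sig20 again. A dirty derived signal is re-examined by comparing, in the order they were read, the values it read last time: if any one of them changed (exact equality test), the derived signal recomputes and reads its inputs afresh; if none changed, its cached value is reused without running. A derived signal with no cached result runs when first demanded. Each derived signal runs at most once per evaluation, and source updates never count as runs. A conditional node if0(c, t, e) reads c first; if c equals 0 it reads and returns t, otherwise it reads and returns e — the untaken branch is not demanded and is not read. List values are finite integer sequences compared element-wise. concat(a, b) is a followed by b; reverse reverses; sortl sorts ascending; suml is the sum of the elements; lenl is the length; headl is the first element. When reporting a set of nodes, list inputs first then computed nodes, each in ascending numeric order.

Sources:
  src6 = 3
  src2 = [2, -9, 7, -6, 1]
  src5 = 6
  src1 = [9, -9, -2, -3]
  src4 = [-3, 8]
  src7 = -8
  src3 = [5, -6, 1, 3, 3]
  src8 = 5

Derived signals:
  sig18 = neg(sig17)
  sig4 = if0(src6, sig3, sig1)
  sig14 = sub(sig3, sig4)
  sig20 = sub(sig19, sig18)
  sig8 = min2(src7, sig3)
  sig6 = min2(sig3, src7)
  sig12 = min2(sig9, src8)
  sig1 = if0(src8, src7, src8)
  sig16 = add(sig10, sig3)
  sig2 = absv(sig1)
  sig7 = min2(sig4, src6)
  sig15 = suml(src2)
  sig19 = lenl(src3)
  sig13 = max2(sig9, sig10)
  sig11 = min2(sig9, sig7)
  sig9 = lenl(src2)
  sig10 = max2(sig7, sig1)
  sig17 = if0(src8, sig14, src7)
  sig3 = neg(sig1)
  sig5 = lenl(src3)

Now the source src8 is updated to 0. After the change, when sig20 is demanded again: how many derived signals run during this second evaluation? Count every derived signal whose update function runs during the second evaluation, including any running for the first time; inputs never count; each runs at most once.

First demand of the output computes:
  sig17 = if0(src8=5 -> else branch src7) = -8
  sig18 = neg(-8) = 8
  sig19 = lenl([5, -6, 1, 3, 3]) = 5
  sig20 = sub(5, 8) = -3

After the edit, cleaning proceeds:
  sig1: had never run; runs now, result -8.
  sig3: had never run; runs now, result 8.
  sig4: had never run; runs now, result -8.
  sig14: had never run; runs now, result 16.
  sig17: a read changed (src8 5->0) — executes, giving 16.
  sig18: a read changed (sig17 -8->16) — executes, giving -16.
  sig20: a read changed (sig18 8->-16) — executes, giving 21.

Note the branch switch — sig1, sig3, sig4, sig14 had no cache and run now for the first time.

7 derived signals run: sig1, sig3, sig4, sig14, sig17, sig18, sig20.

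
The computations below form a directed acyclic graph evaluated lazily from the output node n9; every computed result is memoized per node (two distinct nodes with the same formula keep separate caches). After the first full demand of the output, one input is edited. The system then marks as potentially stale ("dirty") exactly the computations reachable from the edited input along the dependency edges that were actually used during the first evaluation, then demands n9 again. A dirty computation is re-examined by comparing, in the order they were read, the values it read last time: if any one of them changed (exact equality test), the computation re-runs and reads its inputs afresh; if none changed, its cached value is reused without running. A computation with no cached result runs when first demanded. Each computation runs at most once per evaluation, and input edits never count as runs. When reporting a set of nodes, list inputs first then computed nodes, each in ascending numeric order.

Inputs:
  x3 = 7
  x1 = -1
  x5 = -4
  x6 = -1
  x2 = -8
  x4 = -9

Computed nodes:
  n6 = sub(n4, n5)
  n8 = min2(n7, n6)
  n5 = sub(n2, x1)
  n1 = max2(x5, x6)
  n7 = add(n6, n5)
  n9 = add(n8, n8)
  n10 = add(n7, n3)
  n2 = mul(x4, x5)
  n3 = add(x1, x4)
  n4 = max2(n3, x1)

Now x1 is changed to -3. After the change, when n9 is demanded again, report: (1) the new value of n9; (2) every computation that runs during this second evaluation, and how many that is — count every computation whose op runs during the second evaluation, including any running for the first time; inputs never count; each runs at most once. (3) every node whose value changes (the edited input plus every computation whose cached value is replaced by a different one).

Demanding n9 again yields -84.
7 computations run: n3, n4, n5, n6, n7, n8, n9.
The nodes whose values change: x1, n3, n4, n5, n6, n7, n8, n9.

First demand of the output computes:
  n2 = mul(-9, -4) = 36
  n3 = add(-1, -9) = -10
  n4 = max2(-10, -1) = -1
  n5 = sub(36, -1) = 37
  n6 = sub(-1, 37) = -38
  n7 = add(-38, 37) = -1
  n8 = min2(-1, -38) = -38
  n9 = add(-38, -38) = -76

After the edit, cleaning proceeds:
  n3: a read changed (x1 -1->-3) — executes, giving -12.
  n4: a read changed (n3 -10->-12; x1 -1->-3) — executes, giving -3.
  n5: a read changed (x1 -1->-3) — executes, giving 39.
  n6: a read changed (n4 -1->-3; n5 37->39) — executes, giving -42.
  n7: a read changed (n6 -38->-42; n5 37->39) — executes, giving -3.
  n8: a read changed (n7 -1->-3; n6 -38->-42) — executes, giving -42.
  n9: a read changed (n8 -38->-42; n8 -38->-42) — executes, giving -84.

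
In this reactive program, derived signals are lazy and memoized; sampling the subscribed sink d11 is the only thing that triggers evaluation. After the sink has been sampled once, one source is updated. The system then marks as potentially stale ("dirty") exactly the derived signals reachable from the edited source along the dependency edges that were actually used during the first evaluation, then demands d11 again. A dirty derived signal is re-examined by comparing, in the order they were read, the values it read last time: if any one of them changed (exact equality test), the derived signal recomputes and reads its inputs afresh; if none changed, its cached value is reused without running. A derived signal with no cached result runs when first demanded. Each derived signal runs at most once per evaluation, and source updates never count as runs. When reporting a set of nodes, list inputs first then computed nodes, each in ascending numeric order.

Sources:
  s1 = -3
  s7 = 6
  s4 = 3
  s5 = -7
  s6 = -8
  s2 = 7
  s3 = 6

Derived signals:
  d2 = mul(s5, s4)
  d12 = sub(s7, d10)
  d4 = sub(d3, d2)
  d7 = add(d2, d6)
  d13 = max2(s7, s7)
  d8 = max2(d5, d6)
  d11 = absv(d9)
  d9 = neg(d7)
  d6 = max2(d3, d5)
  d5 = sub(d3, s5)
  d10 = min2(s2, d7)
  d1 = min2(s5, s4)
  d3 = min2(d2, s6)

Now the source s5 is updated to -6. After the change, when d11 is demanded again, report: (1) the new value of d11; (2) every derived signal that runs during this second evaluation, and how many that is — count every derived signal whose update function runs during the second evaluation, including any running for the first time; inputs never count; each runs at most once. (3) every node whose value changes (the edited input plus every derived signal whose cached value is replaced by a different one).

First demand of the output computes:
  d2 = mul(-7, 3) = -21
  d3 = min2(-21, -8) = -21
  d5 = sub(-21, -7) = -14
  d6 = max2(-21, -14) = -14
  d7 = add(-21, -14) = -35
  d9 = neg(-35) = 35
  d11 = absv(35) = 35

After the edit, cleaning proceeds:
  d2: a read changed (s5 -7->-6) — executes, giving -18.
  d3: a read changed (d2 -21->-18) — executes, giving -18.
  d5: a read changed (d3 -21->-18; s5 -7->-6) — executes, giving -12.
  d6: a read changed (d3 -21->-18; d5 -14->-12) — executes, giving -12.
  d7: a read changed (d2 -21->-18; d6 -14->-12) — executes, giving -30.
  d9: a read changed (d7 -35->-30) — executes, giving 30.
  d11: a read changed (d9 35->30) — executes, giving 30.

Demanding d11 again yields 30.
7 derived signals run: d2, d3, d5, d6, d7, d9, d11.
The nodes whose values change: s5, d2, d3, d5, d6, d7, d9, d11.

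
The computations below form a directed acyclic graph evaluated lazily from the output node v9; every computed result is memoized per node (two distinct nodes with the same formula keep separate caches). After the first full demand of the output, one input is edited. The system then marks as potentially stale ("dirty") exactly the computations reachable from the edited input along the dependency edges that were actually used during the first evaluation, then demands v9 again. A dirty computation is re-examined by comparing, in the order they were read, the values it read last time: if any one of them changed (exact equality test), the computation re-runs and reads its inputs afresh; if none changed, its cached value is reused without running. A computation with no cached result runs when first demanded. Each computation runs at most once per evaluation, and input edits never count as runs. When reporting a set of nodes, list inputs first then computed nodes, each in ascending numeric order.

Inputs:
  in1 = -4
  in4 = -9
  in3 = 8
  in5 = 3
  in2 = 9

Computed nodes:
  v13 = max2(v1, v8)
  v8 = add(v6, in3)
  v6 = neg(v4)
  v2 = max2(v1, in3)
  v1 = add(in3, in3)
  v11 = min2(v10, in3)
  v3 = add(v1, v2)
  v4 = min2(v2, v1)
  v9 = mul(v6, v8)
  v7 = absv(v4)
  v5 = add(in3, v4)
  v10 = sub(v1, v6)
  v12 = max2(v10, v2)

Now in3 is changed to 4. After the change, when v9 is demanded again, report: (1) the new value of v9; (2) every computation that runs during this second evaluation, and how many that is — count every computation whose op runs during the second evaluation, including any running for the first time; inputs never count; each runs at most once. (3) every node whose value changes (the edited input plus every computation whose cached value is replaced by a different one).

Demanding v9 again yields 32.
6 computations run: v1, v2, v4, v6, v8, v9.
The nodes whose values change: in3, v1, v2, v4, v6, v8, v9.

First demand of the output computes:
  v1 = add(8, 8) = 16
  v2 = max2(16, 8) = 16
  v4 = min2(16, 16) = 16
  v6 = neg(16) = -16
  v8 = add(-16, 8) = -8
  v9 = mul(-16, -8) = 128

After the edit, cleaning proceeds:
  v1: a read changed (in3 8->4; in3 8->4) — executes, giving 8.
  v2: a read changed (v1 16->8; in3 8->4) — executes, giving 8.
  v4: a read changed (v2 16->8; v1 16->8) — executes, giving 8.
  v6: a read changed (v4 16->8) — executes, giving -8.
  v8: a read changed (v6 -16->-8; in3 8->4) — executes, giving -4.
  v9: a read changed (v6 -16->-8; v8 -8->-4) — executes, giving 32.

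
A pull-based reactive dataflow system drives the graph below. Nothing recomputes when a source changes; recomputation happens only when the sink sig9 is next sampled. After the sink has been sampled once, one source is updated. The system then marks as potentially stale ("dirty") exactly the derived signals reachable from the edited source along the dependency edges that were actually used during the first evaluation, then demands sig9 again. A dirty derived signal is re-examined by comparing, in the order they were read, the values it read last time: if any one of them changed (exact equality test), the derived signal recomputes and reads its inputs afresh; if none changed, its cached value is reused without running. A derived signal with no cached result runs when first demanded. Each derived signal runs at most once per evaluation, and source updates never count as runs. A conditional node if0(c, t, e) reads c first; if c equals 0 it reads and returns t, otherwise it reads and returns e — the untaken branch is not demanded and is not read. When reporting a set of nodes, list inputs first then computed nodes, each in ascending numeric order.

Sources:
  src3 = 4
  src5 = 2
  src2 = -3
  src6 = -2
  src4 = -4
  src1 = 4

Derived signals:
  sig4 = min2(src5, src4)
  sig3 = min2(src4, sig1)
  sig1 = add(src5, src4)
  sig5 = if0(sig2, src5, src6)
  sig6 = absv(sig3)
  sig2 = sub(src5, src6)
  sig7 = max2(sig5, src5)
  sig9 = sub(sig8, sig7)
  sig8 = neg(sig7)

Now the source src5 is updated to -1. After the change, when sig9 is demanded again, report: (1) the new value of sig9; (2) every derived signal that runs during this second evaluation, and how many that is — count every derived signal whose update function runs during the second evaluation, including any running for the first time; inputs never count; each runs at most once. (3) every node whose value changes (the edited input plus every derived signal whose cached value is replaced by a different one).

New value of sig9: 2.
Derived signals that run: sig2, sig5, sig7, sig8, sig9 — 5 in total.
Values that change: src5, sig2, sig7, sig8, sig9.

First evaluation (everything demanded from the output):
  sig2 = sub(2, -2) = 4
  sig5 = if0(sig2=4 -> else branch src6) = -2
  sig7 = max2(-2, 2) = 2
  sig8 = neg(2) = -2
  sig9 = sub(-2, 2) = -4

Propagation after the edit:
  sig2: runs — src5 2->-1; result 1.
  sig5: runs — sig2 4->1; result -2 (same value as before).
  sig7: runs — src5 2->-1; result -1.
  sig8: runs — sig7 2->-1; result 1.
  sig9: runs — sig8 -2->1; sig7 2->-1; result 2.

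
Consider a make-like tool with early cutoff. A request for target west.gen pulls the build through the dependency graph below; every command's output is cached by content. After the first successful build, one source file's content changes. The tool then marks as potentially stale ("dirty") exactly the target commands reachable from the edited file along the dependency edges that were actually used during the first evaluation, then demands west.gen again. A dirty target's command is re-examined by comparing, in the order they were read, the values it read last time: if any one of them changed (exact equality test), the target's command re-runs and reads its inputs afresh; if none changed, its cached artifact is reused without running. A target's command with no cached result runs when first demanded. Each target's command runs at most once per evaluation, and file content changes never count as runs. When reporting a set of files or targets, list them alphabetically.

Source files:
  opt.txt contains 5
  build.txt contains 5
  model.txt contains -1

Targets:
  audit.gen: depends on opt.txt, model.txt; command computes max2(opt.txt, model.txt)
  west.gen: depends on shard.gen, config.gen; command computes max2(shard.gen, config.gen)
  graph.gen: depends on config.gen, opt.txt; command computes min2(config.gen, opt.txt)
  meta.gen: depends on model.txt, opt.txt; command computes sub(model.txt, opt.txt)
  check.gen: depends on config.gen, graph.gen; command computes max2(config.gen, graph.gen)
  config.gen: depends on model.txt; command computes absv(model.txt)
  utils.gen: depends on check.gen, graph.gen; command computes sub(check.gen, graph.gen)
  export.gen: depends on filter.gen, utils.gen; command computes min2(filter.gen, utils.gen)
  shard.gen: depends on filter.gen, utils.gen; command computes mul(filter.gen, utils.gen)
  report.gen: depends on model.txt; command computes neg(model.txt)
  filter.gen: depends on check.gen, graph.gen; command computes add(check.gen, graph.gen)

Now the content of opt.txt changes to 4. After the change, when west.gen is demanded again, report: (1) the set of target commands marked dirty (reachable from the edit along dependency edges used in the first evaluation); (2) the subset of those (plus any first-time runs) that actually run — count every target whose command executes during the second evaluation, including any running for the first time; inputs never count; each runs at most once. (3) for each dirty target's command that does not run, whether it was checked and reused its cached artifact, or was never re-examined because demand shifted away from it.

First demand of the output computes:
  config.gen = absv(-1) = 1
  graph.gen = min2(1, 5) = 1
  check.gen = max2(1, 1) = 1
  filter.gen = add(1, 1) = 2
  utils.gen = sub(1, 1) = 0
  shard.gen = mul(2, 0) = 0
  west.gen = max2(0, 1) = 1

After the edit, cleaning proceeds:
  graph.gen: a read changed (opt.txt 5->4) — executes, giving 1 — identical to its old value.
  check.gen: dirty, but its reads are unchanged (config.gen unchanged, graph.gen unchanged); cached 1 stands.
  filter.gen: dirty, but its reads are unchanged (check.gen unchanged, graph.gen unchanged); cached 2 stands.
  utils.gen: dirty, but its reads are unchanged (check.gen unchanged, graph.gen unchanged); cached 0 stands.
  shard.gen: dirty, but its reads are unchanged (filter.gen unchanged, utils.gen unchanged); cached 0 stands.
  west.gen: dirty, but its reads are unchanged (shard.gen unchanged, config.gen unchanged); cached 1 stands.

Note the absorption at graph.gen: it re-runs yet its value is the same, leaving the output's value untouched.

The edit dirties: check.gen, filter.gen, graph.gen, shard.gen, utils.gen, west.gen.
1 target commands run: graph.gen.
Cache hits after checking: check.gen, filter.gen, shard.gen, utils.gen, west.gen.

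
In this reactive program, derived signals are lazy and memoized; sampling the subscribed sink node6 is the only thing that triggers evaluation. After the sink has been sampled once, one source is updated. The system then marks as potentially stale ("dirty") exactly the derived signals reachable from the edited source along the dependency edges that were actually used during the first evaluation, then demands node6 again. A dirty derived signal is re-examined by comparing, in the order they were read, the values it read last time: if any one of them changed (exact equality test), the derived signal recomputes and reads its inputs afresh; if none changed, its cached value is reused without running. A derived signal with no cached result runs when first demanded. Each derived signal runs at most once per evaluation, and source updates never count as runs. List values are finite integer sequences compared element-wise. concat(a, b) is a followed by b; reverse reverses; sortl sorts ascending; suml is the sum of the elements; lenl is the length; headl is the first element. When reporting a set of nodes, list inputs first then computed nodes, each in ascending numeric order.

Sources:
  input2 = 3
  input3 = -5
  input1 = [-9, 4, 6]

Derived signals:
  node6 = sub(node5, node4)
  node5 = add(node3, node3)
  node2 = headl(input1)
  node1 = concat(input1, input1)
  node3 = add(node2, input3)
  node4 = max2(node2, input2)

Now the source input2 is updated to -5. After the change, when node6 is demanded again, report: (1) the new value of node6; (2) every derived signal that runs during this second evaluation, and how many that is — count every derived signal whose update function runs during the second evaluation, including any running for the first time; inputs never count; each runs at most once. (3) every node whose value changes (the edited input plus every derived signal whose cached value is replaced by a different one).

First demand of the output computes:
  node2 = headl([-9, 4, 6]) = -9
  node3 = add(-9, -5) = -14
  node4 = max2(-9, 3) = 3
  node5 = add(-14, -14) = -28
  node6 = sub(-28, 3) = -31

After the edit, cleaning proceeds:
  node4: a read changed (input2 3->-5) — executes, giving -5.
  node6: a read changed (node4 3->-5) — executes, giving -23.

Demanding node6 again yields -23.
2 derived signals run: node4, node6.
The nodes whose values change: input2, node4, node6.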